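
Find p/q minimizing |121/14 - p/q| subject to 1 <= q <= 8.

Expand x = 121/14 as a continued fraction with the Euclidean algorithm:
  121 = 8*14 + 9, so a_0 = 8.
  14 = 1*9 + 5, so a_1 = 1.
  9 = 1*5 + 4, so a_2 = 1.
  5 = 1*4 + 1, so a_3 = 1.
  4 = 4*1 + 0, so a_4 = 4.
so x = [8; 1, 1, 1, 4].
Convergents (p_i = a_i*p_{i-1} + p_{i-2}, q_i = a_i*q_{i-1} + q_{i-2} with p_{-2}=0, p_{-1}=1, q_{-2}=1, q_{-1}=0), until the denominator exceeds 8:
  i=0: a_0=8, p_0 = 8*1 + 0 = 8, q_0 = 8*0 + 1 = 1.
  i=1: a_1=1, p_1 = 1*8 + 1 = 9, q_1 = 1*1 + 0 = 1.
  i=2: a_2=1, p_2 = 1*9 + 8 = 17, q_2 = 1*1 + 1 = 2.
  i=3: a_3=1, p_3 = 1*17 + 9 = 26, q_3 = 1*2 + 1 = 3.
  i=4: a_4=4, p_4 = 4*26 + 17 = 121, q_4 = 4*3 + 2 = 14.
q_4 = 14 > 8, so the last convergent with denominator <= 8 is p_3/q_3 = 26/3.
The closest fraction with denominator <= 8 is either p_3/q_3 or the intermediate fraction (k*p_3 + p_2)/(k*q_3 + q_2) with the largest k >= 1 whose denominator stays <= 8; these approach x as k grows, and every other convergent or intermediate fraction in range is farther away.
Largest k: floor((8 - q_2)/q_3) = floor((8 - 2)/3) = 2.
That gives (2*26 + 17)/(2*3 + 2) = 69/8.
Compare the errors: |x - 26/3| = |121*3 - 26*14|/(14*3) = 1/42, and |x - 69/8| = |121*8 - 69*14|/(14*8) = 2/112.
Cross-multiplying, 2*42 = 84 < 112 = 1*112, so 2/112 is smaller: the intermediate fraction 69/8 is closer to x than 26/3.

69/8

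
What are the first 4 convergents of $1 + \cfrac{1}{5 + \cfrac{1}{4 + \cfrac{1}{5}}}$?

1/1, 6/5, 25/21, 131/110

Using the convergent recurrence p_i = a_i*p_{i-1} + p_{i-2}, q_i = a_i*q_{i-1} + q_{i-2} with p_{-2}=0, p_{-1}=1, q_{-2}=1, q_{-1}=0:
  i=0: a_0=1, p_0 = 1*1 + 0 = 1, q_0 = 1*0 + 1 = 1.
  i=1: a_1=5, p_1 = 5*1 + 1 = 6, q_1 = 5*1 + 0 = 5.
  i=2: a_2=4, p_2 = 4*6 + 1 = 25, q_2 = 4*5 + 1 = 21.
  i=3: a_3=5, p_3 = 5*25 + 6 = 131, q_3 = 5*21 + 5 = 110.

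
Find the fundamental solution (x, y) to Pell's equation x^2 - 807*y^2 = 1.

First expand sqrt(807) as a continued fraction. With x_i = (sqrt(807) + m_i)/d_i and (m_0, d_0) = (0, 1): a_0 = floor(sqrt(807)) = 28, since 28^2 = 784 <= 807 < 841 = 29^2.
Iterate m_{i+1} = d_i*a_i - m_i, d_{i+1} = (807 - m_{i+1}^2)/d_i, a_{i+1} = floor((a_0 + m_{i+1})/d_{i+1}):
  m_1 = 1*28 - 0 = 28, d_1 = (807 - 28^2)/1 = 23/1 = 23, a_1 = floor((28 + 28)/23) = 2.
  m_2 = 23*2 - 28 = 18, d_2 = (807 - 18^2)/23 = 483/23 = 21, a_2 = floor((28 + 18)/21) = 2.
  m_3 = 21*2 - 18 = 24, d_3 = (807 - 24^2)/21 = 231/21 = 11, a_3 = floor((28 + 24)/11) = 4.
  m_4 = 11*4 - 24 = 20, d_4 = (807 - 20^2)/11 = 407/11 = 37, a_4 = floor((28 + 20)/37) = 1.
  m_5 = 37*1 - 20 = 17, d_5 = (807 - 17^2)/37 = 518/37 = 14, a_5 = floor((28 + 17)/14) = 3.
  m_6 = 14*3 - 17 = 25, d_6 = (807 - 25^2)/14 = 182/14 = 13, a_6 = floor((28 + 25)/13) = 4.
  m_7 = 13*4 - 25 = 27, d_7 = (807 - 27^2)/13 = 78/13 = 6, a_7 = floor((28 + 27)/6) = 9.
  m_8 = 6*9 - 27 = 27, d_8 = (807 - 27^2)/6 = 78/6 = 13, a_8 = floor((28 + 27)/13) = 4.
  m_9 = 13*4 - 27 = 25, d_9 = (807 - 25^2)/13 = 182/13 = 14, a_9 = floor((28 + 25)/14) = 3.
  m_10 = 14*3 - 25 = 17, d_10 = (807 - 17^2)/14 = 518/14 = 37, a_10 = floor((28 + 17)/37) = 1.
  m_11 = 37*1 - 17 = 20, d_11 = (807 - 20^2)/37 = 407/37 = 11, a_11 = floor((28 + 20)/11) = 4.
  m_12 = 11*4 - 20 = 24, d_12 = (807 - 24^2)/11 = 231/11 = 21, a_12 = floor((28 + 24)/21) = 2.
  m_13 = 21*2 - 24 = 18, d_13 = (807 - 18^2)/21 = 483/21 = 23, a_13 = floor((28 + 18)/23) = 2.
  m_14 = 23*2 - 18 = 28, d_14 = (807 - 28^2)/23 = 23/23 = 1, a_14 = floor((28 + 28)/1) = 56.
  m_15 = 1*56 - 28 = 28, d_15 = (807 - 28^2)/1 = 23/1 = 23: (m_15, d_15) = (m_1, d_1) = (28, 23), so from here the quotients repeat a_1, ..., a_14; the period length is 14.
So sqrt(807) = [28; (2, 2, 4, 1, 3, 4, 9, 4, 3, 1, 4, 2, 2, 56)] with period length k = 14.
k is even, so the fundamental solution of x^2 - 807y^2 = 1 is (p_{k-1}, q_{k-1}) = (p_13, q_13); compute convergents through index 13.
Convergents (p_i = a_i*p_{i-1} + p_{i-2}, q_i = a_i*q_{i-1} + q_{i-2} with p_{-2}=0, p_{-1}=1, q_{-2}=1, q_{-1}=0):
  i=0: a_0=28, p_0 = 28*1 + 0 = 28, q_0 = 28*0 + 1 = 1.
  i=1: a_1=2, p_1 = 2*28 + 1 = 57, q_1 = 2*1 + 0 = 2.
  i=2: a_2=2, p_2 = 2*57 + 28 = 142, q_2 = 2*2 + 1 = 5.
  i=3: a_3=4, p_3 = 4*142 + 57 = 625, q_3 = 4*5 + 2 = 22.
  i=4: a_4=1, p_4 = 1*625 + 142 = 767, q_4 = 1*22 + 5 = 27.
  i=5: a_5=3, p_5 = 3*767 + 625 = 2926, q_5 = 3*27 + 22 = 103.
  i=6: a_6=4, p_6 = 4*2926 + 767 = 12471, q_6 = 4*103 + 27 = 439.
  i=7: a_7=9, p_7 = 9*12471 + 2926 = 115165, q_7 = 9*439 + 103 = 4054.
  i=8: a_8=4, p_8 = 4*115165 + 12471 = 473131, q_8 = 4*4054 + 439 = 16655.
  i=9: a_9=3, p_9 = 3*473131 + 115165 = 1534558, q_9 = 3*16655 + 4054 = 54019.
  i=10: a_10=1, p_10 = 1*1534558 + 473131 = 2007689, q_10 = 1*54019 + 16655 = 70674.
  i=11: a_11=4, p_11 = 4*2007689 + 1534558 = 9565314, q_11 = 4*70674 + 54019 = 336715.
  i=12: a_12=2, p_12 = 2*9565314 + 2007689 = 21138317, q_12 = 2*336715 + 70674 = 744104.
  i=13: a_13=2, p_13 = 2*21138317 + 9565314 = 51841948, q_13 = 2*744104 + 336715 = 1824923.
Check: 51841948^2 - 807*1824923^2 = 2687587572434704 - 2687587572434703 = 1, so (x, y) = (51841948, 1824923) solves the equation, and by the theorem it is the least positive solution.

(x, y) = (51841948, 1824923)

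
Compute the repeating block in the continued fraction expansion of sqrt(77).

Write x_i = (sqrt(77) + m_i)/d_i with (m_0, d_0) = (0, 1). a_0 = floor(sqrt(77)) = 8, since 8^2 = 64 <= 77 < 81 = 9^2.
Iterate m_{i+1} = d_i*a_i - m_i, d_{i+1} = (77 - m_{i+1}^2)/d_i, a_{i+1} = floor((a_0 + m_{i+1})/d_{i+1}):
  m_1 = 1*8 - 0 = 8, d_1 = (77 - 8^2)/1 = 13/1 = 13, a_1 = floor((8 + 8)/13) = 1.
  m_2 = 13*1 - 8 = 5, d_2 = (77 - 5^2)/13 = 52/13 = 4, a_2 = floor((8 + 5)/4) = 3.
  m_3 = 4*3 - 5 = 7, d_3 = (77 - 7^2)/4 = 28/4 = 7, a_3 = floor((8 + 7)/7) = 2.
  m_4 = 7*2 - 7 = 7, d_4 = (77 - 7^2)/7 = 28/7 = 4, a_4 = floor((8 + 7)/4) = 3.
  m_5 = 4*3 - 7 = 5, d_5 = (77 - 5^2)/4 = 52/4 = 13, a_5 = floor((8 + 5)/13) = 1.
  m_6 = 13*1 - 5 = 8, d_6 = (77 - 8^2)/13 = 13/13 = 1, a_6 = floor((8 + 8)/1) = 16.
  m_7 = 1*16 - 8 = 8, d_7 = (77 - 8^2)/1 = 13/1 = 13: (m_7, d_7) = (m_1, d_1) = (8, 13), so from here the quotients repeat a_1, ..., a_6; the period length is 6.
Hence the expansion of sqrt(77) is a_0 = 8 followed by the repeating block 1, 3, 2, 3, 1, 16 (period 6).

[8; (1, 3, 2, 3, 1, 16)]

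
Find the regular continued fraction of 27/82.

Run the Euclidean algorithm on 27 and 82; the successive quotients are the partial quotients a_0, a_1, ... (each step inverts the fractional part left over by the previous one):
  27 = 0*82 + 27, so a_0 = 0.
  82 = 3*27 + 1, so a_1 = 3.
  27 = 27*1 + 0, so a_2 = 27.
The remainder reaches 0 after 3 divisions, so the expansion has 3 partial quotients, read off in order.

[0; 3, 27]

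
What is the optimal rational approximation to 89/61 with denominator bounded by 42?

Expand x = 89/61 as a continued fraction with the Euclidean algorithm:
  89 = 1*61 + 28, so a_0 = 1.
  61 = 2*28 + 5, so a_1 = 2.
  28 = 5*5 + 3, so a_2 = 5.
  5 = 1*3 + 2, so a_3 = 1.
  3 = 1*2 + 1, so a_4 = 1.
  2 = 2*1 + 0, so a_5 = 2.
so x = [1; 2, 5, 1, 1, 2].
Convergents (p_i = a_i*p_{i-1} + p_{i-2}, q_i = a_i*q_{i-1} + q_{i-2} with p_{-2}=0, p_{-1}=1, q_{-2}=1, q_{-1}=0), until the denominator exceeds 42:
  i=0: a_0=1, p_0 = 1*1 + 0 = 1, q_0 = 1*0 + 1 = 1.
  i=1: a_1=2, p_1 = 2*1 + 1 = 3, q_1 = 2*1 + 0 = 2.
  i=2: a_2=5, p_2 = 5*3 + 1 = 16, q_2 = 5*2 + 1 = 11.
  i=3: a_3=1, p_3 = 1*16 + 3 = 19, q_3 = 1*11 + 2 = 13.
  i=4: a_4=1, p_4 = 1*19 + 16 = 35, q_4 = 1*13 + 11 = 24.
  i=5: a_5=2, p_5 = 2*35 + 19 = 89, q_5 = 2*24 + 13 = 61.
q_5 = 61 > 42, so the last convergent with denominator <= 42 is p_4/q_4 = 35/24.
The closest fraction with denominator <= 42 is either p_4/q_4 or the intermediate fraction (k*p_4 + p_3)/(k*q_4 + q_3) with the largest k >= 1 whose denominator stays <= 42; these approach x as k grows, and every other convergent or intermediate fraction in range is farther away.
Largest k: floor((42 - q_3)/q_4) = floor((42 - 13)/24) = 1.
That gives (1*35 + 19)/(1*24 + 13) = 54/37.
Compare the errors: |x - 35/24| = |89*24 - 35*61|/(61*24) = 1/1464, and |x - 54/37| = |89*37 - 54*61|/(61*37) = 1/2257.
Cross-multiplying, 1*1464 = 1464 < 2257 = 1*2257, so 1/2257 is smaller: the intermediate fraction 54/37 is closer to x than 35/24.

54/37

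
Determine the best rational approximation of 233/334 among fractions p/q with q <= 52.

30/43

Expand x = 233/334 as a continued fraction with the Euclidean algorithm:
  233 = 0*334 + 233, so a_0 = 0.
  334 = 1*233 + 101, so a_1 = 1.
  233 = 2*101 + 31, so a_2 = 2.
  101 = 3*31 + 8, so a_3 = 3.
  31 = 3*8 + 7, so a_4 = 3.
  8 = 1*7 + 1, so a_5 = 1.
  7 = 7*1 + 0, so a_6 = 7.
so x = [0; 1, 2, 3, 3, 1, 7].
Convergents (p_i = a_i*p_{i-1} + p_{i-2}, q_i = a_i*q_{i-1} + q_{i-2} with p_{-2}=0, p_{-1}=1, q_{-2}=1, q_{-1}=0), until the denominator exceeds 52:
  i=0: a_0=0, p_0 = 0*1 + 0 = 0, q_0 = 0*0 + 1 = 1.
  i=1: a_1=1, p_1 = 1*0 + 1 = 1, q_1 = 1*1 + 0 = 1.
  i=2: a_2=2, p_2 = 2*1 + 0 = 2, q_2 = 2*1 + 1 = 3.
  i=3: a_3=3, p_3 = 3*2 + 1 = 7, q_3 = 3*3 + 1 = 10.
  i=4: a_4=3, p_4 = 3*7 + 2 = 23, q_4 = 3*10 + 3 = 33.
  i=5: a_5=1, p_5 = 1*23 + 7 = 30, q_5 = 1*33 + 10 = 43.
  i=6: a_6=7, p_6 = 7*30 + 23 = 233, q_6 = 7*43 + 33 = 334.
q_6 = 334 > 52, so the last convergent with denominator <= 52 is p_5/q_5 = 30/43.
The closest fraction with denominator <= 52 is either p_5/q_5 or the intermediate fraction (k*p_5 + p_4)/(k*q_5 + q_4) with the largest k >= 1 whose denominator stays <= 52; these approach x as k grows, and every other convergent or intermediate fraction in range is farther away.
Largest k: floor((52 - q_4)/q_5) = floor((52 - 33)/43) = 0.
Since k = 0, no intermediate fraction beyond p_5/q_5 has denominator <= 52, so the convergent 30/43 is the closest (its error is |233*43 - 30*334|/(334*43) = 1/14362).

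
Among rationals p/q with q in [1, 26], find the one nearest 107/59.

29/16

Expand x = 107/59 as a continued fraction with the Euclidean algorithm:
  107 = 1*59 + 48, so a_0 = 1.
  59 = 1*48 + 11, so a_1 = 1.
  48 = 4*11 + 4, so a_2 = 4.
  11 = 2*4 + 3, so a_3 = 2.
  4 = 1*3 + 1, so a_4 = 1.
  3 = 3*1 + 0, so a_5 = 3.
so x = [1; 1, 4, 2, 1, 3].
Convergents (p_i = a_i*p_{i-1} + p_{i-2}, q_i = a_i*q_{i-1} + q_{i-2} with p_{-2}=0, p_{-1}=1, q_{-2}=1, q_{-1}=0), until the denominator exceeds 26:
  i=0: a_0=1, p_0 = 1*1 + 0 = 1, q_0 = 1*0 + 1 = 1.
  i=1: a_1=1, p_1 = 1*1 + 1 = 2, q_1 = 1*1 + 0 = 1.
  i=2: a_2=4, p_2 = 4*2 + 1 = 9, q_2 = 4*1 + 1 = 5.
  i=3: a_3=2, p_3 = 2*9 + 2 = 20, q_3 = 2*5 + 1 = 11.
  i=4: a_4=1, p_4 = 1*20 + 9 = 29, q_4 = 1*11 + 5 = 16.
  i=5: a_5=3, p_5 = 3*29 + 20 = 107, q_5 = 3*16 + 11 = 59.
q_5 = 59 > 26, so the last convergent with denominator <= 26 is p_4/q_4 = 29/16.
The closest fraction with denominator <= 26 is either p_4/q_4 or the intermediate fraction (k*p_4 + p_3)/(k*q_4 + q_3) with the largest k >= 1 whose denominator stays <= 26; these approach x as k grows, and every other convergent or intermediate fraction in range is farther away.
Largest k: floor((26 - q_3)/q_4) = floor((26 - 11)/16) = 0.
Since k = 0, no intermediate fraction beyond p_4/q_4 has denominator <= 26, so the convergent 29/16 is the closest (its error is |107*16 - 29*59|/(59*16) = 1/944).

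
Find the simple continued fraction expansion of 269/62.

[4; 2, 1, 20]

Run the Euclidean algorithm on 269 and 62; the successive quotients are the partial quotients a_0, a_1, ... (each step inverts the fractional part left over by the previous one):
  269 = 4*62 + 21, so a_0 = 4.
  62 = 2*21 + 20, so a_1 = 2.
  21 = 1*20 + 1, so a_2 = 1.
  20 = 20*1 + 0, so a_3 = 20.
The remainder reaches 0 after 4 divisions, so the expansion has 4 partial quotients, read off in order.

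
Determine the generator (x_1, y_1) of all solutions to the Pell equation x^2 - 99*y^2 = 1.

(x, y) = (10, 1)

First expand sqrt(99) as a continued fraction. With x_i = (sqrt(99) + m_i)/d_i and (m_0, d_0) = (0, 1): a_0 = floor(sqrt(99)) = 9, since 9^2 = 81 <= 99 < 100 = 10^2.
Iterate m_{i+1} = d_i*a_i - m_i, d_{i+1} = (99 - m_{i+1}^2)/d_i, a_{i+1} = floor((a_0 + m_{i+1})/d_{i+1}):
  m_1 = 1*9 - 0 = 9, d_1 = (99 - 9^2)/1 = 18/1 = 18, a_1 = floor((9 + 9)/18) = 1.
  m_2 = 18*1 - 9 = 9, d_2 = (99 - 9^2)/18 = 18/18 = 1, a_2 = floor((9 + 9)/1) = 18.
  m_3 = 1*18 - 9 = 9, d_3 = (99 - 9^2)/1 = 18/1 = 18: (m_3, d_3) = (m_1, d_1) = (9, 18), so from here the quotients repeat a_1, a_2; the period length is 2.
So sqrt(99) = [9; (1, 18)] with period length k = 2.
k is even, so the fundamental solution of x^2 - 99y^2 = 1 is (p_{k-1}, q_{k-1}) = (p_1, q_1); compute convergents through index 1.
Convergents (p_i = a_i*p_{i-1} + p_{i-2}, q_i = a_i*q_{i-1} + q_{i-2} with p_{-2}=0, p_{-1}=1, q_{-2}=1, q_{-1}=0):
  i=0: a_0=9, p_0 = 9*1 + 0 = 9, q_0 = 9*0 + 1 = 1.
  i=1: a_1=1, p_1 = 1*9 + 1 = 10, q_1 = 1*1 + 0 = 1.
Check: 10^2 - 99*1^2 = 100 - 99 = 1, so (x, y) = (10, 1) solves the equation, and by the theorem it is the least positive solution.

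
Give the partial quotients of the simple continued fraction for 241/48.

[5; 48]

Run the Euclidean algorithm on 241 and 48; the successive quotients are the partial quotients a_0, a_1, ... (each step inverts the fractional part left over by the previous one):
  241 = 5*48 + 1, so a_0 = 5.
  48 = 48*1 + 0, so a_1 = 48.
The remainder reaches 0 after 2 divisions, so the expansion has 2 partial quotients, read off in order.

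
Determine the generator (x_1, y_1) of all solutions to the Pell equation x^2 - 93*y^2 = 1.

First expand sqrt(93) as a continued fraction. With x_i = (sqrt(93) + m_i)/d_i and (m_0, d_0) = (0, 1): a_0 = floor(sqrt(93)) = 9, since 9^2 = 81 <= 93 < 100 = 10^2.
Iterate m_{i+1} = d_i*a_i - m_i, d_{i+1} = (93 - m_{i+1}^2)/d_i, a_{i+1} = floor((a_0 + m_{i+1})/d_{i+1}):
  m_1 = 1*9 - 0 = 9, d_1 = (93 - 9^2)/1 = 12/1 = 12, a_1 = floor((9 + 9)/12) = 1.
  m_2 = 12*1 - 9 = 3, d_2 = (93 - 3^2)/12 = 84/12 = 7, a_2 = floor((9 + 3)/7) = 1.
  m_3 = 7*1 - 3 = 4, d_3 = (93 - 4^2)/7 = 77/7 = 11, a_3 = floor((9 + 4)/11) = 1.
  m_4 = 11*1 - 4 = 7, d_4 = (93 - 7^2)/11 = 44/11 = 4, a_4 = floor((9 + 7)/4) = 4.
  m_5 = 4*4 - 7 = 9, d_5 = (93 - 9^2)/4 = 12/4 = 3, a_5 = floor((9 + 9)/3) = 6.
  m_6 = 3*6 - 9 = 9, d_6 = (93 - 9^2)/3 = 12/3 = 4, a_6 = floor((9 + 9)/4) = 4.
  m_7 = 4*4 - 9 = 7, d_7 = (93 - 7^2)/4 = 44/4 = 11, a_7 = floor((9 + 7)/11) = 1.
  m_8 = 11*1 - 7 = 4, d_8 = (93 - 4^2)/11 = 77/11 = 7, a_8 = floor((9 + 4)/7) = 1.
  m_9 = 7*1 - 4 = 3, d_9 = (93 - 3^2)/7 = 84/7 = 12, a_9 = floor((9 + 3)/12) = 1.
  m_10 = 12*1 - 3 = 9, d_10 = (93 - 9^2)/12 = 12/12 = 1, a_10 = floor((9 + 9)/1) = 18.
  m_11 = 1*18 - 9 = 9, d_11 = (93 - 9^2)/1 = 12/1 = 12: (m_11, d_11) = (m_1, d_1) = (9, 12), so from here the quotients repeat a_1, ..., a_10; the period length is 10.
So sqrt(93) = [9; (1, 1, 1, 4, 6, 4, 1, 1, 1, 18)] with period length k = 10.
k is even, so the fundamental solution of x^2 - 93y^2 = 1 is (p_{k-1}, q_{k-1}) = (p_9, q_9); compute convergents through index 9.
Convergents (p_i = a_i*p_{i-1} + p_{i-2}, q_i = a_i*q_{i-1} + q_{i-2} with p_{-2}=0, p_{-1}=1, q_{-2}=1, q_{-1}=0):
  i=0: a_0=9, p_0 = 9*1 + 0 = 9, q_0 = 9*0 + 1 = 1.
  i=1: a_1=1, p_1 = 1*9 + 1 = 10, q_1 = 1*1 + 0 = 1.
  i=2: a_2=1, p_2 = 1*10 + 9 = 19, q_2 = 1*1 + 1 = 2.
  i=3: a_3=1, p_3 = 1*19 + 10 = 29, q_3 = 1*2 + 1 = 3.
  i=4: a_4=4, p_4 = 4*29 + 19 = 135, q_4 = 4*3 + 2 = 14.
  i=5: a_5=6, p_5 = 6*135 + 29 = 839, q_5 = 6*14 + 3 = 87.
  i=6: a_6=4, p_6 = 4*839 + 135 = 3491, q_6 = 4*87 + 14 = 362.
  i=7: a_7=1, p_7 = 1*3491 + 839 = 4330, q_7 = 1*362 + 87 = 449.
  i=8: a_8=1, p_8 = 1*4330 + 3491 = 7821, q_8 = 1*449 + 362 = 811.
  i=9: a_9=1, p_9 = 1*7821 + 4330 = 12151, q_9 = 1*811 + 449 = 1260.
Check: 12151^2 - 93*1260^2 = 147646801 - 147646800 = 1, so (x, y) = (12151, 1260) solves the equation, and by the theorem it is the least positive solution.

(x, y) = (12151, 1260)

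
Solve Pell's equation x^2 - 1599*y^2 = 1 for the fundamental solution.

(x, y) = (40, 1)

First expand sqrt(1599) as a continued fraction. With x_i = (sqrt(1599) + m_i)/d_i and (m_0, d_0) = (0, 1): a_0 = floor(sqrt(1599)) = 39, since 39^2 = 1521 <= 1599 < 1600 = 40^2.
Iterate m_{i+1} = d_i*a_i - m_i, d_{i+1} = (1599 - m_{i+1}^2)/d_i, a_{i+1} = floor((a_0 + m_{i+1})/d_{i+1}):
  m_1 = 1*39 - 0 = 39, d_1 = (1599 - 39^2)/1 = 78/1 = 78, a_1 = floor((39 + 39)/78) = 1.
  m_2 = 78*1 - 39 = 39, d_2 = (1599 - 39^2)/78 = 78/78 = 1, a_2 = floor((39 + 39)/1) = 78.
  m_3 = 1*78 - 39 = 39, d_3 = (1599 - 39^2)/1 = 78/1 = 78: (m_3, d_3) = (m_1, d_1) = (39, 78), so from here the quotients repeat a_1, a_2; the period length is 2.
So sqrt(1599) = [39; (1, 78)] with period length k = 2.
k is even, so the fundamental solution of x^2 - 1599y^2 = 1 is (p_{k-1}, q_{k-1}) = (p_1, q_1); compute convergents through index 1.
Convergents (p_i = a_i*p_{i-1} + p_{i-2}, q_i = a_i*q_{i-1} + q_{i-2} with p_{-2}=0, p_{-1}=1, q_{-2}=1, q_{-1}=0):
  i=0: a_0=39, p_0 = 39*1 + 0 = 39, q_0 = 39*0 + 1 = 1.
  i=1: a_1=1, p_1 = 1*39 + 1 = 40, q_1 = 1*1 + 0 = 1.
Check: 40^2 - 1599*1^2 = 1600 - 1599 = 1, so (x, y) = (40, 1) solves the equation, and by the theorem it is the least positive solution.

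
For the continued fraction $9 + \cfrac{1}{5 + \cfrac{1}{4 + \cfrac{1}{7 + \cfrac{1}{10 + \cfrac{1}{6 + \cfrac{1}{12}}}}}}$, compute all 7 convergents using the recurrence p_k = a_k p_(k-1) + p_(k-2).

9/1, 46/5, 193/21, 1397/152, 14163/1541, 86375/9398, 1050663/114317

Using the convergent recurrence p_i = a_i*p_{i-1} + p_{i-2}, q_i = a_i*q_{i-1} + q_{i-2} with p_{-2}=0, p_{-1}=1, q_{-2}=1, q_{-1}=0:
  i=0: a_0=9, p_0 = 9*1 + 0 = 9, q_0 = 9*0 + 1 = 1.
  i=1: a_1=5, p_1 = 5*9 + 1 = 46, q_1 = 5*1 + 0 = 5.
  i=2: a_2=4, p_2 = 4*46 + 9 = 193, q_2 = 4*5 + 1 = 21.
  i=3: a_3=7, p_3 = 7*193 + 46 = 1397, q_3 = 7*21 + 5 = 152.
  i=4: a_4=10, p_4 = 10*1397 + 193 = 14163, q_4 = 10*152 + 21 = 1541.
  i=5: a_5=6, p_5 = 6*14163 + 1397 = 86375, q_5 = 6*1541 + 152 = 9398.
  i=6: a_6=12, p_6 = 12*86375 + 14163 = 1050663, q_6 = 12*9398 + 1541 = 114317.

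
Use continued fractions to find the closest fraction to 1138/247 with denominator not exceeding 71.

129/28

Expand x = 1138/247 as a continued fraction with the Euclidean algorithm:
  1138 = 4*247 + 150, so a_0 = 4.
  247 = 1*150 + 97, so a_1 = 1.
  150 = 1*97 + 53, so a_2 = 1.
  97 = 1*53 + 44, so a_3 = 1.
  53 = 1*44 + 9, so a_4 = 1.
  44 = 4*9 + 8, so a_5 = 4.
  9 = 1*8 + 1, so a_6 = 1.
  8 = 8*1 + 0, so a_7 = 8.
so x = [4; 1, 1, 1, 1, 4, 1, 8].
Convergents (p_i = a_i*p_{i-1} + p_{i-2}, q_i = a_i*q_{i-1} + q_{i-2} with p_{-2}=0, p_{-1}=1, q_{-2}=1, q_{-1}=0), until the denominator exceeds 71:
  i=0: a_0=4, p_0 = 4*1 + 0 = 4, q_0 = 4*0 + 1 = 1.
  i=1: a_1=1, p_1 = 1*4 + 1 = 5, q_1 = 1*1 + 0 = 1.
  i=2: a_2=1, p_2 = 1*5 + 4 = 9, q_2 = 1*1 + 1 = 2.
  i=3: a_3=1, p_3 = 1*9 + 5 = 14, q_3 = 1*2 + 1 = 3.
  i=4: a_4=1, p_4 = 1*14 + 9 = 23, q_4 = 1*3 + 2 = 5.
  i=5: a_5=4, p_5 = 4*23 + 14 = 106, q_5 = 4*5 + 3 = 23.
  i=6: a_6=1, p_6 = 1*106 + 23 = 129, q_6 = 1*23 + 5 = 28.
  i=7: a_7=8, p_7 = 8*129 + 106 = 1138, q_7 = 8*28 + 23 = 247.
q_7 = 247 > 71, so the last convergent with denominator <= 71 is p_6/q_6 = 129/28.
The closest fraction with denominator <= 71 is either p_6/q_6 or the intermediate fraction (k*p_6 + p_5)/(k*q_6 + q_5) with the largest k >= 1 whose denominator stays <= 71; these approach x as k grows, and every other convergent or intermediate fraction in range is farther away.
Largest k: floor((71 - q_5)/q_6) = floor((71 - 23)/28) = 1.
That gives (1*129 + 106)/(1*28 + 23) = 235/51.
Compare the errors: |x - 129/28| = |1138*28 - 129*247|/(247*28) = 1/6916, and |x - 235/51| = |1138*51 - 235*247|/(247*51) = 7/12597.
Cross-multiplying, 1*12597 = 12597 < 48412 = 7*6916, so 1/6916 is smaller: the convergent 129/28 is closer to x than 235/51.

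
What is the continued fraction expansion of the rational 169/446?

Run the Euclidean algorithm on 169 and 446; the successive quotients are the partial quotients a_0, a_1, ... (each step inverts the fractional part left over by the previous one):
  169 = 0*446 + 169, so a_0 = 0.
  446 = 2*169 + 108, so a_1 = 2.
  169 = 1*108 + 61, so a_2 = 1.
  108 = 1*61 + 47, so a_3 = 1.
  61 = 1*47 + 14, so a_4 = 1.
  47 = 3*14 + 5, so a_5 = 3.
  14 = 2*5 + 4, so a_6 = 2.
  5 = 1*4 + 1, so a_7 = 1.
  4 = 4*1 + 0, so a_8 = 4.
The remainder reaches 0 after 9 divisions, so the expansion has 9 partial quotients, read off in order.

[0; 2, 1, 1, 1, 3, 2, 1, 4]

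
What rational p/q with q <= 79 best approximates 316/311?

63/62

Expand x = 316/311 as a continued fraction with the Euclidean algorithm:
  316 = 1*311 + 5, so a_0 = 1.
  311 = 62*5 + 1, so a_1 = 62.
  5 = 5*1 + 0, so a_2 = 5.
so x = [1; 62, 5].
Convergents (p_i = a_i*p_{i-1} + p_{i-2}, q_i = a_i*q_{i-1} + q_{i-2} with p_{-2}=0, p_{-1}=1, q_{-2}=1, q_{-1}=0), until the denominator exceeds 79:
  i=0: a_0=1, p_0 = 1*1 + 0 = 1, q_0 = 1*0 + 1 = 1.
  i=1: a_1=62, p_1 = 62*1 + 1 = 63, q_1 = 62*1 + 0 = 62.
  i=2: a_2=5, p_2 = 5*63 + 1 = 316, q_2 = 5*62 + 1 = 311.
q_2 = 311 > 79, so the last convergent with denominator <= 79 is p_1/q_1 = 63/62.
The closest fraction with denominator <= 79 is either p_1/q_1 or the intermediate fraction (k*p_1 + p_0)/(k*q_1 + q_0) with the largest k >= 1 whose denominator stays <= 79; these approach x as k grows, and every other convergent or intermediate fraction in range is farther away.
Largest k: floor((79 - q_0)/q_1) = floor((79 - 1)/62) = 1.
That gives (1*63 + 1)/(1*62 + 1) = 64/63.
Compare the errors: |x - 63/62| = |316*62 - 63*311|/(311*62) = 1/19282, and |x - 64/63| = |316*63 - 64*311|/(311*63) = 4/19593.
Cross-multiplying, 1*19593 = 19593 < 77128 = 4*19282, so 1/19282 is smaller: the convergent 63/62 is closer to x than 64/63.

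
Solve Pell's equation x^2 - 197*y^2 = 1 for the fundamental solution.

First expand sqrt(197) as a continued fraction. With x_i = (sqrt(197) + m_i)/d_i and (m_0, d_0) = (0, 1): a_0 = floor(sqrt(197)) = 14, since 14^2 = 196 <= 197 < 225 = 15^2.
Iterate m_{i+1} = d_i*a_i - m_i, d_{i+1} = (197 - m_{i+1}^2)/d_i, a_{i+1} = floor((a_0 + m_{i+1})/d_{i+1}):
  m_1 = 1*14 - 0 = 14, d_1 = (197 - 14^2)/1 = 1/1 = 1, a_1 = floor((14 + 14)/1) = 28.
  m_2 = 1*28 - 14 = 14, d_2 = (197 - 14^2)/1 = 1/1 = 1: (m_2, d_2) = (m_1, d_1) = (14, 1), so from here the quotient a_1 repeats; the period length is 1.
So sqrt(197) = [14; (28)] with period length k = 1.
k is odd, so (p_{k-1}, q_{k-1}) only solves x^2 - 197y^2 = -1 and the fundamental solution of x^2 - 197y^2 = 1 is (p_{2k-1}, q_{2k-1}) = (p_1, q_1); compute convergents through index 1, running through the period twice.
Convergents (p_i = a_i*p_{i-1} + p_{i-2}, q_i = a_i*q_{i-1} + q_{i-2} with p_{-2}=0, p_{-1}=1, q_{-2}=1, q_{-1}=0):
  i=0: a_0=14, p_0 = 14*1 + 0 = 14, q_0 = 14*0 + 1 = 1.
  i=1: a_1=28, p_1 = 28*14 + 1 = 393, q_1 = 28*1 + 0 = 28.
Indeed p_0^2 - 197*q_0^2 = 196 - 197 = -1, not +1.
Check: 393^2 - 197*28^2 = 154449 - 154448 = 1, so (x, y) = (393, 28) solves the equation, and by the theorem it is the least positive solution.

(x, y) = (393, 28)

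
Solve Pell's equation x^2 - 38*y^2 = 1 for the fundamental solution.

First expand sqrt(38) as a continued fraction. With x_i = (sqrt(38) + m_i)/d_i and (m_0, d_0) = (0, 1): a_0 = floor(sqrt(38)) = 6, since 6^2 = 36 <= 38 < 49 = 7^2.
Iterate m_{i+1} = d_i*a_i - m_i, d_{i+1} = (38 - m_{i+1}^2)/d_i, a_{i+1} = floor((a_0 + m_{i+1})/d_{i+1}):
  m_1 = 1*6 - 0 = 6, d_1 = (38 - 6^2)/1 = 2/1 = 2, a_1 = floor((6 + 6)/2) = 6.
  m_2 = 2*6 - 6 = 6, d_2 = (38 - 6^2)/2 = 2/2 = 1, a_2 = floor((6 + 6)/1) = 12.
  m_3 = 1*12 - 6 = 6, d_3 = (38 - 6^2)/1 = 2/1 = 2: (m_3, d_3) = (m_1, d_1) = (6, 2), so from here the quotients repeat a_1, a_2; the period length is 2.
So sqrt(38) = [6; (6, 12)] with period length k = 2.
k is even, so the fundamental solution of x^2 - 38y^2 = 1 is (p_{k-1}, q_{k-1}) = (p_1, q_1); compute convergents through index 1.
Convergents (p_i = a_i*p_{i-1} + p_{i-2}, q_i = a_i*q_{i-1} + q_{i-2} with p_{-2}=0, p_{-1}=1, q_{-2}=1, q_{-1}=0):
  i=0: a_0=6, p_0 = 6*1 + 0 = 6, q_0 = 6*0 + 1 = 1.
  i=1: a_1=6, p_1 = 6*6 + 1 = 37, q_1 = 6*1 + 0 = 6.
Check: 37^2 - 38*6^2 = 1369 - 1368 = 1, so (x, y) = (37, 6) solves the equation, and by the theorem it is the least positive solution.

(x, y) = (37, 6)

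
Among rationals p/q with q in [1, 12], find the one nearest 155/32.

29/6

Expand x = 155/32 as a continued fraction with the Euclidean algorithm:
  155 = 4*32 + 27, so a_0 = 4.
  32 = 1*27 + 5, so a_1 = 1.
  27 = 5*5 + 2, so a_2 = 5.
  5 = 2*2 + 1, so a_3 = 2.
  2 = 2*1 + 0, so a_4 = 2.
so x = [4; 1, 5, 2, 2].
Convergents (p_i = a_i*p_{i-1} + p_{i-2}, q_i = a_i*q_{i-1} + q_{i-2} with p_{-2}=0, p_{-1}=1, q_{-2}=1, q_{-1}=0), until the denominator exceeds 12:
  i=0: a_0=4, p_0 = 4*1 + 0 = 4, q_0 = 4*0 + 1 = 1.
  i=1: a_1=1, p_1 = 1*4 + 1 = 5, q_1 = 1*1 + 0 = 1.
  i=2: a_2=5, p_2 = 5*5 + 4 = 29, q_2 = 5*1 + 1 = 6.
  i=3: a_3=2, p_3 = 2*29 + 5 = 63, q_3 = 2*6 + 1 = 13.
q_3 = 13 > 12, so the last convergent with denominator <= 12 is p_2/q_2 = 29/6.
The closest fraction with denominator <= 12 is either p_2/q_2 or the intermediate fraction (k*p_2 + p_1)/(k*q_2 + q_1) with the largest k >= 1 whose denominator stays <= 12; these approach x as k grows, and every other convergent or intermediate fraction in range is farther away.
Largest k: floor((12 - q_1)/q_2) = floor((12 - 1)/6) = 1.
That gives (1*29 + 5)/(1*6 + 1) = 34/7.
Compare the errors: |x - 29/6| = |155*6 - 29*32|/(32*6) = 2/192, and |x - 34/7| = |155*7 - 34*32|/(32*7) = 3/224.
Cross-multiplying, 2*224 = 448 < 576 = 3*192, so 2/192 is smaller: the convergent 29/6 is closer to x than 34/7.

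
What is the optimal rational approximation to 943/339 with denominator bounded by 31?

64/23

Expand x = 943/339 as a continued fraction with the Euclidean algorithm:
  943 = 2*339 + 265, so a_0 = 2.
  339 = 1*265 + 74, so a_1 = 1.
  265 = 3*74 + 43, so a_2 = 3.
  74 = 1*43 + 31, so a_3 = 1.
  43 = 1*31 + 12, so a_4 = 1.
  31 = 2*12 + 7, so a_5 = 2.
  12 = 1*7 + 5, so a_6 = 1.
  7 = 1*5 + 2, so a_7 = 1.
  5 = 2*2 + 1, so a_8 = 2.
  2 = 2*1 + 0, so a_9 = 2.
so x = [2; 1, 3, 1, 1, 2, 1, 1, 2, 2].
Convergents (p_i = a_i*p_{i-1} + p_{i-2}, q_i = a_i*q_{i-1} + q_{i-2} with p_{-2}=0, p_{-1}=1, q_{-2}=1, q_{-1}=0), until the denominator exceeds 31:
  i=0: a_0=2, p_0 = 2*1 + 0 = 2, q_0 = 2*0 + 1 = 1.
  i=1: a_1=1, p_1 = 1*2 + 1 = 3, q_1 = 1*1 + 0 = 1.
  i=2: a_2=3, p_2 = 3*3 + 2 = 11, q_2 = 3*1 + 1 = 4.
  i=3: a_3=1, p_3 = 1*11 + 3 = 14, q_3 = 1*4 + 1 = 5.
  i=4: a_4=1, p_4 = 1*14 + 11 = 25, q_4 = 1*5 + 4 = 9.
  i=5: a_5=2, p_5 = 2*25 + 14 = 64, q_5 = 2*9 + 5 = 23.
  i=6: a_6=1, p_6 = 1*64 + 25 = 89, q_6 = 1*23 + 9 = 32.
q_6 = 32 > 31, so the last convergent with denominator <= 31 is p_5/q_5 = 64/23.
The closest fraction with denominator <= 31 is either p_5/q_5 or the intermediate fraction (k*p_5 + p_4)/(k*q_5 + q_4) with the largest k >= 1 whose denominator stays <= 31; these approach x as k grows, and every other convergent or intermediate fraction in range is farther away.
Largest k: floor((31 - q_4)/q_5) = floor((31 - 9)/23) = 0.
Since k = 0, no intermediate fraction beyond p_5/q_5 has denominator <= 31, so the convergent 64/23 is the closest (its error is |943*23 - 64*339|/(339*23) = 7/7797).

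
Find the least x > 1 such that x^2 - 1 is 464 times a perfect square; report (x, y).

(x, y) = (9801, 455)

First expand sqrt(464) as a continued fraction. With x_i = (sqrt(464) + m_i)/d_i and (m_0, d_0) = (0, 1): a_0 = floor(sqrt(464)) = 21, since 21^2 = 441 <= 464 < 484 = 22^2.
Iterate m_{i+1} = d_i*a_i - m_i, d_{i+1} = (464 - m_{i+1}^2)/d_i, a_{i+1} = floor((a_0 + m_{i+1})/d_{i+1}):
  m_1 = 1*21 - 0 = 21, d_1 = (464 - 21^2)/1 = 23/1 = 23, a_1 = floor((21 + 21)/23) = 1.
  m_2 = 23*1 - 21 = 2, d_2 = (464 - 2^2)/23 = 460/23 = 20, a_2 = floor((21 + 2)/20) = 1.
  m_3 = 20*1 - 2 = 18, d_3 = (464 - 18^2)/20 = 140/20 = 7, a_3 = floor((21 + 18)/7) = 5.
  m_4 = 7*5 - 18 = 17, d_4 = (464 - 17^2)/7 = 175/7 = 25, a_4 = floor((21 + 17)/25) = 1.
  m_5 = 25*1 - 17 = 8, d_5 = (464 - 8^2)/25 = 400/25 = 16, a_5 = floor((21 + 8)/16) = 1.
  m_6 = 16*1 - 8 = 8, d_6 = (464 - 8^2)/16 = 400/16 = 25, a_6 = floor((21 + 8)/25) = 1.
  m_7 = 25*1 - 8 = 17, d_7 = (464 - 17^2)/25 = 175/25 = 7, a_7 = floor((21 + 17)/7) = 5.
  m_8 = 7*5 - 17 = 18, d_8 = (464 - 18^2)/7 = 140/7 = 20, a_8 = floor((21 + 18)/20) = 1.
  m_9 = 20*1 - 18 = 2, d_9 = (464 - 2^2)/20 = 460/20 = 23, a_9 = floor((21 + 2)/23) = 1.
  m_10 = 23*1 - 2 = 21, d_10 = (464 - 21^2)/23 = 23/23 = 1, a_10 = floor((21 + 21)/1) = 42.
  m_11 = 1*42 - 21 = 21, d_11 = (464 - 21^2)/1 = 23/1 = 23: (m_11, d_11) = (m_1, d_1) = (21, 23), so from here the quotients repeat a_1, ..., a_10; the period length is 10.
So sqrt(464) = [21; (1, 1, 5, 1, 1, 1, 5, 1, 1, 42)] with period length k = 10.
k is even, so the fundamental solution of x^2 - 464y^2 = 1 is (p_{k-1}, q_{k-1}) = (p_9, q_9); compute convergents through index 9.
Convergents (p_i = a_i*p_{i-1} + p_{i-2}, q_i = a_i*q_{i-1} + q_{i-2} with p_{-2}=0, p_{-1}=1, q_{-2}=1, q_{-1}=0):
  i=0: a_0=21, p_0 = 21*1 + 0 = 21, q_0 = 21*0 + 1 = 1.
  i=1: a_1=1, p_1 = 1*21 + 1 = 22, q_1 = 1*1 + 0 = 1.
  i=2: a_2=1, p_2 = 1*22 + 21 = 43, q_2 = 1*1 + 1 = 2.
  i=3: a_3=5, p_3 = 5*43 + 22 = 237, q_3 = 5*2 + 1 = 11.
  i=4: a_4=1, p_4 = 1*237 + 43 = 280, q_4 = 1*11 + 2 = 13.
  i=5: a_5=1, p_5 = 1*280 + 237 = 517, q_5 = 1*13 + 11 = 24.
  i=6: a_6=1, p_6 = 1*517 + 280 = 797, q_6 = 1*24 + 13 = 37.
  i=7: a_7=5, p_7 = 5*797 + 517 = 4502, q_7 = 5*37 + 24 = 209.
  i=8: a_8=1, p_8 = 1*4502 + 797 = 5299, q_8 = 1*209 + 37 = 246.
  i=9: a_9=1, p_9 = 1*5299 + 4502 = 9801, q_9 = 1*246 + 209 = 455.
Check: 9801^2 - 464*455^2 = 96059601 - 96059600 = 1, so (x, y) = (9801, 455) solves the equation, and by the theorem it is the least positive solution.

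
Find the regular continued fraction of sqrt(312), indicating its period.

[17; (1, 1, 1, 34)]

Write x_i = (sqrt(312) + m_i)/d_i with (m_0, d_0) = (0, 1). a_0 = floor(sqrt(312)) = 17, since 17^2 = 289 <= 312 < 324 = 18^2.
Iterate m_{i+1} = d_i*a_i - m_i, d_{i+1} = (312 - m_{i+1}^2)/d_i, a_{i+1} = floor((a_0 + m_{i+1})/d_{i+1}):
  m_1 = 1*17 - 0 = 17, d_1 = (312 - 17^2)/1 = 23/1 = 23, a_1 = floor((17 + 17)/23) = 1.
  m_2 = 23*1 - 17 = 6, d_2 = (312 - 6^2)/23 = 276/23 = 12, a_2 = floor((17 + 6)/12) = 1.
  m_3 = 12*1 - 6 = 6, d_3 = (312 - 6^2)/12 = 276/12 = 23, a_3 = floor((17 + 6)/23) = 1.
  m_4 = 23*1 - 6 = 17, d_4 = (312 - 17^2)/23 = 23/23 = 1, a_4 = floor((17 + 17)/1) = 34.
  m_5 = 1*34 - 17 = 17, d_5 = (312 - 17^2)/1 = 23/1 = 23: (m_5, d_5) = (m_1, d_1) = (17, 23), so from here the quotients repeat a_1, ..., a_4; the period length is 4.
Hence the expansion of sqrt(312) is a_0 = 17 followed by the repeating block 1, 1, 1, 34 (period 4).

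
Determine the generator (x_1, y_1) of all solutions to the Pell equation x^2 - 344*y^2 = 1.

First expand sqrt(344) as a continued fraction. With x_i = (sqrt(344) + m_i)/d_i and (m_0, d_0) = (0, 1): a_0 = floor(sqrt(344)) = 18, since 18^2 = 324 <= 344 < 361 = 19^2.
Iterate m_{i+1} = d_i*a_i - m_i, d_{i+1} = (344 - m_{i+1}^2)/d_i, a_{i+1} = floor((a_0 + m_{i+1})/d_{i+1}):
  m_1 = 1*18 - 0 = 18, d_1 = (344 - 18^2)/1 = 20/1 = 20, a_1 = floor((18 + 18)/20) = 1.
  m_2 = 20*1 - 18 = 2, d_2 = (344 - 2^2)/20 = 340/20 = 17, a_2 = floor((18 + 2)/17) = 1.
  m_3 = 17*1 - 2 = 15, d_3 = (344 - 15^2)/17 = 119/17 = 7, a_3 = floor((18 + 15)/7) = 4.
  m_4 = 7*4 - 15 = 13, d_4 = (344 - 13^2)/7 = 175/7 = 25, a_4 = floor((18 + 13)/25) = 1.
  m_5 = 25*1 - 13 = 12, d_5 = (344 - 12^2)/25 = 200/25 = 8, a_5 = floor((18 + 12)/8) = 3.
  m_6 = 8*3 - 12 = 12, d_6 = (344 - 12^2)/8 = 200/8 = 25, a_6 = floor((18 + 12)/25) = 1.
  m_7 = 25*1 - 12 = 13, d_7 = (344 - 13^2)/25 = 175/25 = 7, a_7 = floor((18 + 13)/7) = 4.
  m_8 = 7*4 - 13 = 15, d_8 = (344 - 15^2)/7 = 119/7 = 17, a_8 = floor((18 + 15)/17) = 1.
  m_9 = 17*1 - 15 = 2, d_9 = (344 - 2^2)/17 = 340/17 = 20, a_9 = floor((18 + 2)/20) = 1.
  m_10 = 20*1 - 2 = 18, d_10 = (344 - 18^2)/20 = 20/20 = 1, a_10 = floor((18 + 18)/1) = 36.
  m_11 = 1*36 - 18 = 18, d_11 = (344 - 18^2)/1 = 20/1 = 20: (m_11, d_11) = (m_1, d_1) = (18, 20), so from here the quotients repeat a_1, ..., a_10; the period length is 10.
So sqrt(344) = [18; (1, 1, 4, 1, 3, 1, 4, 1, 1, 36)] with period length k = 10.
k is even, so the fundamental solution of x^2 - 344y^2 = 1 is (p_{k-1}, q_{k-1}) = (p_9, q_9); compute convergents through index 9.
Convergents (p_i = a_i*p_{i-1} + p_{i-2}, q_i = a_i*q_{i-1} + q_{i-2} with p_{-2}=0, p_{-1}=1, q_{-2}=1, q_{-1}=0):
  i=0: a_0=18, p_0 = 18*1 + 0 = 18, q_0 = 18*0 + 1 = 1.
  i=1: a_1=1, p_1 = 1*18 + 1 = 19, q_1 = 1*1 + 0 = 1.
  i=2: a_2=1, p_2 = 1*19 + 18 = 37, q_2 = 1*1 + 1 = 2.
  i=3: a_3=4, p_3 = 4*37 + 19 = 167, q_3 = 4*2 + 1 = 9.
  i=4: a_4=1, p_4 = 1*167 + 37 = 204, q_4 = 1*9 + 2 = 11.
  i=5: a_5=3, p_5 = 3*204 + 167 = 779, q_5 = 3*11 + 9 = 42.
  i=6: a_6=1, p_6 = 1*779 + 204 = 983, q_6 = 1*42 + 11 = 53.
  i=7: a_7=4, p_7 = 4*983 + 779 = 4711, q_7 = 4*53 + 42 = 254.
  i=8: a_8=1, p_8 = 1*4711 + 983 = 5694, q_8 = 1*254 + 53 = 307.
  i=9: a_9=1, p_9 = 1*5694 + 4711 = 10405, q_9 = 1*307 + 254 = 561.
Check: 10405^2 - 344*561^2 = 108264025 - 108264024 = 1, so (x, y) = (10405, 561) solves the equation, and by the theorem it is the least positive solution.

(x, y) = (10405, 561)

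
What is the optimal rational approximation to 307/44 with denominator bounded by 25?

174/25

Expand x = 307/44 as a continued fraction with the Euclidean algorithm:
  307 = 6*44 + 43, so a_0 = 6.
  44 = 1*43 + 1, so a_1 = 1.
  43 = 43*1 + 0, so a_2 = 43.
so x = [6; 1, 43].
Convergents (p_i = a_i*p_{i-1} + p_{i-2}, q_i = a_i*q_{i-1} + q_{i-2} with p_{-2}=0, p_{-1}=1, q_{-2}=1, q_{-1}=0), until the denominator exceeds 25:
  i=0: a_0=6, p_0 = 6*1 + 0 = 6, q_0 = 6*0 + 1 = 1.
  i=1: a_1=1, p_1 = 1*6 + 1 = 7, q_1 = 1*1 + 0 = 1.
  i=2: a_2=43, p_2 = 43*7 + 6 = 307, q_2 = 43*1 + 1 = 44.
q_2 = 44 > 25, so the last convergent with denominator <= 25 is p_1/q_1 = 7/1.
The closest fraction with denominator <= 25 is either p_1/q_1 or the intermediate fraction (k*p_1 + p_0)/(k*q_1 + q_0) with the largest k >= 1 whose denominator stays <= 25; these approach x as k grows, and every other convergent or intermediate fraction in range is farther away.
Largest k: floor((25 - q_0)/q_1) = floor((25 - 1)/1) = 24.
That gives (24*7 + 6)/(24*1 + 1) = 174/25.
Compare the errors: |x - 7/1| = |307*1 - 7*44|/(44*1) = 1/44, and |x - 174/25| = |307*25 - 174*44|/(44*25) = 19/1100.
Cross-multiplying, 19*44 = 836 < 1100 = 1*1100, so 19/1100 is smaller: the intermediate fraction 174/25 is closer to x than 7/1.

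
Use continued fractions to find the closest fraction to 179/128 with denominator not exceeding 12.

Expand x = 179/128 as a continued fraction with the Euclidean algorithm:
  179 = 1*128 + 51, so a_0 = 1.
  128 = 2*51 + 26, so a_1 = 2.
  51 = 1*26 + 25, so a_2 = 1.
  26 = 1*25 + 1, so a_3 = 1.
  25 = 25*1 + 0, so a_4 = 25.
so x = [1; 2, 1, 1, 25].
Convergents (p_i = a_i*p_{i-1} + p_{i-2}, q_i = a_i*q_{i-1} + q_{i-2} with p_{-2}=0, p_{-1}=1, q_{-2}=1, q_{-1}=0), until the denominator exceeds 12:
  i=0: a_0=1, p_0 = 1*1 + 0 = 1, q_0 = 1*0 + 1 = 1.
  i=1: a_1=2, p_1 = 2*1 + 1 = 3, q_1 = 2*1 + 0 = 2.
  i=2: a_2=1, p_2 = 1*3 + 1 = 4, q_2 = 1*2 + 1 = 3.
  i=3: a_3=1, p_3 = 1*4 + 3 = 7, q_3 = 1*3 + 2 = 5.
  i=4: a_4=25, p_4 = 25*7 + 4 = 179, q_4 = 25*5 + 3 = 128.
q_4 = 128 > 12, so the last convergent with denominator <= 12 is p_3/q_3 = 7/5.
The closest fraction with denominator <= 12 is either p_3/q_3 or the intermediate fraction (k*p_3 + p_2)/(k*q_3 + q_2) with the largest k >= 1 whose denominator stays <= 12; these approach x as k grows, and every other convergent or intermediate fraction in range is farther away.
Largest k: floor((12 - q_2)/q_3) = floor((12 - 3)/5) = 1.
That gives (1*7 + 4)/(1*5 + 3) = 11/8.
Compare the errors: |x - 7/5| = |179*5 - 7*128|/(128*5) = 1/640, and |x - 11/8| = |179*8 - 11*128|/(128*8) = 24/1024.
Cross-multiplying, 1*1024 = 1024 < 15360 = 24*640, so 1/640 is smaller: the convergent 7/5 is closer to x than 11/8.

7/5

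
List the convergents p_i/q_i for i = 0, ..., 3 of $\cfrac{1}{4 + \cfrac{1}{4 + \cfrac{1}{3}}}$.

0/1, 1/4, 4/17, 13/55

Using the convergent recurrence p_i = a_i*p_{i-1} + p_{i-2}, q_i = a_i*q_{i-1} + q_{i-2} with p_{-2}=0, p_{-1}=1, q_{-2}=1, q_{-1}=0:
  i=0: a_0=0, p_0 = 0*1 + 0 = 0, q_0 = 0*0 + 1 = 1.
  i=1: a_1=4, p_1 = 4*0 + 1 = 1, q_1 = 4*1 + 0 = 4.
  i=2: a_2=4, p_2 = 4*1 + 0 = 4, q_2 = 4*4 + 1 = 17.
  i=3: a_3=3, p_3 = 3*4 + 1 = 13, q_3 = 3*17 + 4 = 55.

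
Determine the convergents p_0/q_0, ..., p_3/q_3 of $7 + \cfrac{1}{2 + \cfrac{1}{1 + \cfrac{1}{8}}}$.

7/1, 15/2, 22/3, 191/26

Using the convergent recurrence p_i = a_i*p_{i-1} + p_{i-2}, q_i = a_i*q_{i-1} + q_{i-2} with p_{-2}=0, p_{-1}=1, q_{-2}=1, q_{-1}=0:
  i=0: a_0=7, p_0 = 7*1 + 0 = 7, q_0 = 7*0 + 1 = 1.
  i=1: a_1=2, p_1 = 2*7 + 1 = 15, q_1 = 2*1 + 0 = 2.
  i=2: a_2=1, p_2 = 1*15 + 7 = 22, q_2 = 1*2 + 1 = 3.
  i=3: a_3=8, p_3 = 8*22 + 15 = 191, q_3 = 8*3 + 2 = 26.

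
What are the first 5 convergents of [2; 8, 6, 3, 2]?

Using the convergent recurrence p_i = a_i*p_{i-1} + p_{i-2}, q_i = a_i*q_{i-1} + q_{i-2} with p_{-2}=0, p_{-1}=1, q_{-2}=1, q_{-1}=0:
  i=0: a_0=2, p_0 = 2*1 + 0 = 2, q_0 = 2*0 + 1 = 1.
  i=1: a_1=8, p_1 = 8*2 + 1 = 17, q_1 = 8*1 + 0 = 8.
  i=2: a_2=6, p_2 = 6*17 + 2 = 104, q_2 = 6*8 + 1 = 49.
  i=3: a_3=3, p_3 = 3*104 + 17 = 329, q_3 = 3*49 + 8 = 155.
  i=4: a_4=2, p_4 = 2*329 + 104 = 762, q_4 = 2*155 + 49 = 359.

2/1, 17/8, 104/49, 329/155, 762/359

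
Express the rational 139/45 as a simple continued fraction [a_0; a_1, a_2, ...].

Run the Euclidean algorithm on 139 and 45; the successive quotients are the partial quotients a_0, a_1, ... (each step inverts the fractional part left over by the previous one):
  139 = 3*45 + 4, so a_0 = 3.
  45 = 11*4 + 1, so a_1 = 11.
  4 = 4*1 + 0, so a_2 = 4.
The remainder reaches 0 after 3 divisions, so the expansion has 3 partial quotients, read off in order.

[3; 11, 4]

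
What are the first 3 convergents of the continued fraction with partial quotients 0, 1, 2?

0/1, 1/1, 2/3

Using the convergent recurrence p_i = a_i*p_{i-1} + p_{i-2}, q_i = a_i*q_{i-1} + q_{i-2} with p_{-2}=0, p_{-1}=1, q_{-2}=1, q_{-1}=0:
  i=0: a_0=0, p_0 = 0*1 + 0 = 0, q_0 = 0*0 + 1 = 1.
  i=1: a_1=1, p_1 = 1*0 + 1 = 1, q_1 = 1*1 + 0 = 1.
  i=2: a_2=2, p_2 = 2*1 + 0 = 2, q_2 = 2*1 + 1 = 3.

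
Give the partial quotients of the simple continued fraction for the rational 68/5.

Run the Euclidean algorithm on 68 and 5; the successive quotients are the partial quotients a_0, a_1, ... (each step inverts the fractional part left over by the previous one):
  68 = 13*5 + 3, so a_0 = 13.
  5 = 1*3 + 2, so a_1 = 1.
  3 = 1*2 + 1, so a_2 = 1.
  2 = 2*1 + 0, so a_3 = 2.
The remainder reaches 0 after 4 divisions, so the expansion has 4 partial quotients, read off in order.

[13; 1, 1, 2]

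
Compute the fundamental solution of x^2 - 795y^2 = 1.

First expand sqrt(795) as a continued fraction. With x_i = (sqrt(795) + m_i)/d_i and (m_0, d_0) = (0, 1): a_0 = floor(sqrt(795)) = 28, since 28^2 = 784 <= 795 < 841 = 29^2.
Iterate m_{i+1} = d_i*a_i - m_i, d_{i+1} = (795 - m_{i+1}^2)/d_i, a_{i+1} = floor((a_0 + m_{i+1})/d_{i+1}):
  m_1 = 1*28 - 0 = 28, d_1 = (795 - 28^2)/1 = 11/1 = 11, a_1 = floor((28 + 28)/11) = 5.
  m_2 = 11*5 - 28 = 27, d_2 = (795 - 27^2)/11 = 66/11 = 6, a_2 = floor((28 + 27)/6) = 9.
  m_3 = 6*9 - 27 = 27, d_3 = (795 - 27^2)/6 = 66/6 = 11, a_3 = floor((28 + 27)/11) = 5.
  m_4 = 11*5 - 27 = 28, d_4 = (795 - 28^2)/11 = 11/11 = 1, a_4 = floor((28 + 28)/1) = 56.
  m_5 = 1*56 - 28 = 28, d_5 = (795 - 28^2)/1 = 11/1 = 11: (m_5, d_5) = (m_1, d_1) = (28, 11), so from here the quotients repeat a_1, ..., a_4; the period length is 4.
So sqrt(795) = [28; (5, 9, 5, 56)] with period length k = 4.
k is even, so the fundamental solution of x^2 - 795y^2 = 1 is (p_{k-1}, q_{k-1}) = (p_3, q_3); compute convergents through index 3.
Convergents (p_i = a_i*p_{i-1} + p_{i-2}, q_i = a_i*q_{i-1} + q_{i-2} with p_{-2}=0, p_{-1}=1, q_{-2}=1, q_{-1}=0):
  i=0: a_0=28, p_0 = 28*1 + 0 = 28, q_0 = 28*0 + 1 = 1.
  i=1: a_1=5, p_1 = 5*28 + 1 = 141, q_1 = 5*1 + 0 = 5.
  i=2: a_2=9, p_2 = 9*141 + 28 = 1297, q_2 = 9*5 + 1 = 46.
  i=3: a_3=5, p_3 = 5*1297 + 141 = 6626, q_3 = 5*46 + 5 = 235.
Check: 6626^2 - 795*235^2 = 43903876 - 43903875 = 1, so (x, y) = (6626, 235) solves the equation, and by the theorem it is the least positive solution.

(x, y) = (6626, 235)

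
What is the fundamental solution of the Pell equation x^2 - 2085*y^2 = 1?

First expand sqrt(2085) as a continued fraction. With x_i = (sqrt(2085) + m_i)/d_i and (m_0, d_0) = (0, 1): a_0 = floor(sqrt(2085)) = 45, since 45^2 = 2025 <= 2085 < 2116 = 46^2.
Iterate m_{i+1} = d_i*a_i - m_i, d_{i+1} = (2085 - m_{i+1}^2)/d_i, a_{i+1} = floor((a_0 + m_{i+1})/d_{i+1}):
  m_1 = 1*45 - 0 = 45, d_1 = (2085 - 45^2)/1 = 60/1 = 60, a_1 = floor((45 + 45)/60) = 1.
  m_2 = 60*1 - 45 = 15, d_2 = (2085 - 15^2)/60 = 1860/60 = 31, a_2 = floor((45 + 15)/31) = 1.
  m_3 = 31*1 - 15 = 16, d_3 = (2085 - 16^2)/31 = 1829/31 = 59, a_3 = floor((45 + 16)/59) = 1.
  m_4 = 59*1 - 16 = 43, d_4 = (2085 - 43^2)/59 = 236/59 = 4, a_4 = floor((45 + 43)/4) = 22.
  m_5 = 4*22 - 43 = 45, d_5 = (2085 - 45^2)/4 = 60/4 = 15, a_5 = floor((45 + 45)/15) = 6.
  m_6 = 15*6 - 45 = 45, d_6 = (2085 - 45^2)/15 = 60/15 = 4, a_6 = floor((45 + 45)/4) = 22.
  m_7 = 4*22 - 45 = 43, d_7 = (2085 - 43^2)/4 = 236/4 = 59, a_7 = floor((45 + 43)/59) = 1.
  m_8 = 59*1 - 43 = 16, d_8 = (2085 - 16^2)/59 = 1829/59 = 31, a_8 = floor((45 + 16)/31) = 1.
  m_9 = 31*1 - 16 = 15, d_9 = (2085 - 15^2)/31 = 1860/31 = 60, a_9 = floor((45 + 15)/60) = 1.
  m_10 = 60*1 - 15 = 45, d_10 = (2085 - 45^2)/60 = 60/60 = 1, a_10 = floor((45 + 45)/1) = 90.
  m_11 = 1*90 - 45 = 45, d_11 = (2085 - 45^2)/1 = 60/1 = 60: (m_11, d_11) = (m_1, d_1) = (45, 60), so from here the quotients repeat a_1, ..., a_10; the period length is 10.
So sqrt(2085) = [45; (1, 1, 1, 22, 6, 22, 1, 1, 1, 90)] with period length k = 10.
k is even, so the fundamental solution of x^2 - 2085y^2 = 1 is (p_{k-1}, q_{k-1}) = (p_9, q_9); compute convergents through index 9.
Convergents (p_i = a_i*p_{i-1} + p_{i-2}, q_i = a_i*q_{i-1} + q_{i-2} with p_{-2}=0, p_{-1}=1, q_{-2}=1, q_{-1}=0):
  i=0: a_0=45, p_0 = 45*1 + 0 = 45, q_0 = 45*0 + 1 = 1.
  i=1: a_1=1, p_1 = 1*45 + 1 = 46, q_1 = 1*1 + 0 = 1.
  i=2: a_2=1, p_2 = 1*46 + 45 = 91, q_2 = 1*1 + 1 = 2.
  i=3: a_3=1, p_3 = 1*91 + 46 = 137, q_3 = 1*2 + 1 = 3.
  i=4: a_4=22, p_4 = 22*137 + 91 = 3105, q_4 = 22*3 + 2 = 68.
  i=5: a_5=6, p_5 = 6*3105 + 137 = 18767, q_5 = 6*68 + 3 = 411.
  i=6: a_6=22, p_6 = 22*18767 + 3105 = 415979, q_6 = 22*411 + 68 = 9110.
  i=7: a_7=1, p_7 = 1*415979 + 18767 = 434746, q_7 = 1*9110 + 411 = 9521.
  i=8: a_8=1, p_8 = 1*434746 + 415979 = 850725, q_8 = 1*9521 + 9110 = 18631.
  i=9: a_9=1, p_9 = 1*850725 + 434746 = 1285471, q_9 = 1*18631 + 9521 = 28152.
Check: 1285471^2 - 2085*28152^2 = 1652435691841 - 1652435691840 = 1, so (x, y) = (1285471, 28152) solves the equation, and by the theorem it is the least positive solution.

(x, y) = (1285471, 28152)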